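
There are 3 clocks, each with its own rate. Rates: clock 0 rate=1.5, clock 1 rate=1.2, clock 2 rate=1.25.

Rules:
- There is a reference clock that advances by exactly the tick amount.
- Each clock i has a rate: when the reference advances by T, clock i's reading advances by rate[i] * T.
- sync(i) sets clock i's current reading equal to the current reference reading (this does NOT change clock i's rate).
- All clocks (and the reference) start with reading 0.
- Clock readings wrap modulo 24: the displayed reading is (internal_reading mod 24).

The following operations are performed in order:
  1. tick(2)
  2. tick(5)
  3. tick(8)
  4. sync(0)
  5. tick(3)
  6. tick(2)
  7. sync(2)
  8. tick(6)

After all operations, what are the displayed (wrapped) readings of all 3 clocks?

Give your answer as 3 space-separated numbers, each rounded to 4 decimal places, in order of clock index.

After op 1 tick(2): ref=2.0000 raw=[3.0000 2.4000 2.5000]
After op 2 tick(5): ref=7.0000 raw=[10.5000 8.4000 8.7500]
After op 3 tick(8): ref=15.0000 raw=[22.5000 18.0000 18.7500]
After op 4 sync(0): ref=15.0000 raw=[15.0000 18.0000 18.7500]
After op 5 tick(3): ref=18.0000 raw=[19.5000 21.6000 22.5000]
After op 6 tick(2): ref=20.0000 raw=[22.5000 24.0000 25.0000]
After op 7 sync(2): ref=20.0000 raw=[22.5000 24.0000 20.0000]
After op 8 tick(6): ref=26.0000 raw=[31.5000 31.2000 27.5000]
Wrap final raw readings (mod 24): 31.5000 mod 24 = 7.5000; 31.2000 mod 24 = 7.2000; 27.5000 mod 24 = 3.5000

Answer: 7.5000 7.2000 3.5000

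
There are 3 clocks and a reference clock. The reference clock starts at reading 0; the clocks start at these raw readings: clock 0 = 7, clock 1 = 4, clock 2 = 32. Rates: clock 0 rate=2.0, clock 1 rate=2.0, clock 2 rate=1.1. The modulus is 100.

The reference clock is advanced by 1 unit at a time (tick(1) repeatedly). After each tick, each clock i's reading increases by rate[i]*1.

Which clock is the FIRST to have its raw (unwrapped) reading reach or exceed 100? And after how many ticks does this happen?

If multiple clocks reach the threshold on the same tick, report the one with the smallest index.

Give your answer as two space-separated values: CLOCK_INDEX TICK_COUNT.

clock 0: start=7, rate=2.0, needs 100-7 = 93; ticks = ceil(93/2.0) = ceil(46.5000) = 47; reading at tick 47 = 7 + 2.0*47 = 101.0000
clock 1: start=4, rate=2.0, needs 100-4 = 96; ticks = ceil(96/2.0) = ceil(48.0000) = 48; reading at tick 48 = 4 + 2.0*48 = 100.0000
clock 2: start=32, rate=1.1, needs 100-32 = 68; ticks = ceil(68/1.1) = ceil(61.8182) = 62; reading at tick 62 = 32 + 1.1*62 = 100.2000
Minimum tick count = 47; winners = [0]; smallest index = 0

Answer: 0 47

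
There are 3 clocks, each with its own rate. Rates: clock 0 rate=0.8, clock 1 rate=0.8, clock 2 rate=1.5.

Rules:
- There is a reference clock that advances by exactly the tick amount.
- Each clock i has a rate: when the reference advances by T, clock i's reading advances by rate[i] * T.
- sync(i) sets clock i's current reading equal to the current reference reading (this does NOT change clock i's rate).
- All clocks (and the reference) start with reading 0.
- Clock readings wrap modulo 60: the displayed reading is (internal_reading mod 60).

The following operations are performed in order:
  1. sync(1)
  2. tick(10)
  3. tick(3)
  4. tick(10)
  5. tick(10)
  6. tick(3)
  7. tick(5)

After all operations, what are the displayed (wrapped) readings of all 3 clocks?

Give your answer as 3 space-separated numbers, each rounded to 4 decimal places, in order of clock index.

Answer: 32.8000 32.8000 1.5000

Derivation:
After op 1 sync(1): ref=0.0000 raw=[0.0000 0.0000 0.0000]
After op 2 tick(10): ref=10.0000 raw=[8.0000 8.0000 15.0000]
After op 3 tick(3): ref=13.0000 raw=[10.4000 10.4000 19.5000]
After op 4 tick(10): ref=23.0000 raw=[18.4000 18.4000 34.5000]
After op 5 tick(10): ref=33.0000 raw=[26.4000 26.4000 49.5000]
After op 6 tick(3): ref=36.0000 raw=[28.8000 28.8000 54.0000]
After op 7 tick(5): ref=41.0000 raw=[32.8000 32.8000 61.5000]
Wrap final raw readings (mod 60): 32.8000 mod 60 = 32.8000; 32.8000 mod 60 = 32.8000; 61.5000 mod 60 = 1.5000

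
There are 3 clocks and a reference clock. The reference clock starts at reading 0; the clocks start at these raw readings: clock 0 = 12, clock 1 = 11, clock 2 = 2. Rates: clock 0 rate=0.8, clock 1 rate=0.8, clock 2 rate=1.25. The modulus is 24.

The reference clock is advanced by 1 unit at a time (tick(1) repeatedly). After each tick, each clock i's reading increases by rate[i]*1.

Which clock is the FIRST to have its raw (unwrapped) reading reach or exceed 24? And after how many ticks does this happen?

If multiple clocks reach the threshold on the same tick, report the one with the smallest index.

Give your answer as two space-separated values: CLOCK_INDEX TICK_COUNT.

Answer: 0 15

Derivation:
clock 0: start=12, rate=0.8, needs 24-12 = 12; ticks = ceil(12/0.8) = ceil(15.0000) = 15; reading at tick 15 = 12 + 0.8*15 = 24.0000
clock 1: start=11, rate=0.8, needs 24-11 = 13; ticks = ceil(13/0.8) = ceil(16.2500) = 17; reading at tick 17 = 11 + 0.8*17 = 24.6000
clock 2: start=2, rate=1.25, needs 24-2 = 22; ticks = ceil(22/1.25) = ceil(17.6000) = 18; reading at tick 18 = 2 + 1.25*18 = 24.5000
Minimum tick count = 15; winners = [0]; smallest index = 0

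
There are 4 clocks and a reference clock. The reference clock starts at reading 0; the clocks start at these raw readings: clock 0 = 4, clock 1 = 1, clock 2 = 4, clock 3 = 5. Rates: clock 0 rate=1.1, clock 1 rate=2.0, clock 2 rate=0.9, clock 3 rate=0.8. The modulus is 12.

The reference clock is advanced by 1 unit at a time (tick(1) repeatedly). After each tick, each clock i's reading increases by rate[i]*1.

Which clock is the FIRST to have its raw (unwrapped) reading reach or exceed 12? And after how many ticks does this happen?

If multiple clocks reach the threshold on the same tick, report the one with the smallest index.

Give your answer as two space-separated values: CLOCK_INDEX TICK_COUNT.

Answer: 1 6

Derivation:
clock 0: start=4, rate=1.1, needs 12-4 = 8; ticks = ceil(8/1.1) = ceil(7.2727) = 8; reading at tick 8 = 4 + 1.1*8 = 12.8000
clock 1: start=1, rate=2.0, needs 12-1 = 11; ticks = ceil(11/2.0) = ceil(5.5000) = 6; reading at tick 6 = 1 + 2.0*6 = 13.0000
clock 2: start=4, rate=0.9, needs 12-4 = 8; ticks = ceil(8/0.9) = ceil(8.8889) = 9; reading at tick 9 = 4 + 0.9*9 = 12.1000
clock 3: start=5, rate=0.8, needs 12-5 = 7; ticks = ceil(7/0.8) = ceil(8.7500) = 9; reading at tick 9 = 5 + 0.8*9 = 12.2000
Minimum tick count = 6; winners = [1]; smallest index = 1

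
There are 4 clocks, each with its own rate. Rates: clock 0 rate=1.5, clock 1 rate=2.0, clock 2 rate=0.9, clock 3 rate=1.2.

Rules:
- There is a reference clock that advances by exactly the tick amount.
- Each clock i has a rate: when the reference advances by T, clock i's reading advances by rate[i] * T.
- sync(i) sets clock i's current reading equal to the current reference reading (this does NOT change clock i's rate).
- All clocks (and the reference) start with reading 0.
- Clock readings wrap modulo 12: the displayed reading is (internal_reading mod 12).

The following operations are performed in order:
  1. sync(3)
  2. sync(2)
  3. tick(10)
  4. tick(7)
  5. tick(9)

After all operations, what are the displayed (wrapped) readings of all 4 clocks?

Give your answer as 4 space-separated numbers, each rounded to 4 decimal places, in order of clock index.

Answer: 3.0000 4.0000 11.4000 7.2000

Derivation:
After op 1 sync(3): ref=0.0000 raw=[0.0000 0.0000 0.0000 0.0000]
After op 2 sync(2): ref=0.0000 raw=[0.0000 0.0000 0.0000 0.0000]
After op 3 tick(10): ref=10.0000 raw=[15.0000 20.0000 9.0000 12.0000]
After op 4 tick(7): ref=17.0000 raw=[25.5000 34.0000 15.3000 20.4000]
After op 5 tick(9): ref=26.0000 raw=[39.0000 52.0000 23.4000 31.2000]
Wrap final raw readings (mod 12): 39.0000 mod 12 = 3.0000; 52.0000 mod 12 = 4.0000; 23.4000 mod 12 = 11.4000; 31.2000 mod 12 = 7.2000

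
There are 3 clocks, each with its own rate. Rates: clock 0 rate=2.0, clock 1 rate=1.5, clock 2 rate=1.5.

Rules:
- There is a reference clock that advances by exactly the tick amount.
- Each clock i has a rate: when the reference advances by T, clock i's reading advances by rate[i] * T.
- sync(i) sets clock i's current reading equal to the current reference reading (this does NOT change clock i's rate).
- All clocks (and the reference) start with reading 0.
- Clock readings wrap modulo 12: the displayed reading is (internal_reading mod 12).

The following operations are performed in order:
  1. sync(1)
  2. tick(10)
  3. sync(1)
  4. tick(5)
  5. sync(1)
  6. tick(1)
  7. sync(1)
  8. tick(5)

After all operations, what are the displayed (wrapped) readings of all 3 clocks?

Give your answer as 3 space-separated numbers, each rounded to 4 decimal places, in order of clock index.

Answer: 6.0000 11.5000 7.5000

Derivation:
After op 1 sync(1): ref=0.0000 raw=[0.0000 0.0000 0.0000]
After op 2 tick(10): ref=10.0000 raw=[20.0000 15.0000 15.0000]
After op 3 sync(1): ref=10.0000 raw=[20.0000 10.0000 15.0000]
After op 4 tick(5): ref=15.0000 raw=[30.0000 17.5000 22.5000]
After op 5 sync(1): ref=15.0000 raw=[30.0000 15.0000 22.5000]
After op 6 tick(1): ref=16.0000 raw=[32.0000 16.5000 24.0000]
After op 7 sync(1): ref=16.0000 raw=[32.0000 16.0000 24.0000]
After op 8 tick(5): ref=21.0000 raw=[42.0000 23.5000 31.5000]
Wrap final raw readings (mod 12): 42.0000 mod 12 = 6.0000; 23.5000 mod 12 = 11.5000; 31.5000 mod 12 = 7.5000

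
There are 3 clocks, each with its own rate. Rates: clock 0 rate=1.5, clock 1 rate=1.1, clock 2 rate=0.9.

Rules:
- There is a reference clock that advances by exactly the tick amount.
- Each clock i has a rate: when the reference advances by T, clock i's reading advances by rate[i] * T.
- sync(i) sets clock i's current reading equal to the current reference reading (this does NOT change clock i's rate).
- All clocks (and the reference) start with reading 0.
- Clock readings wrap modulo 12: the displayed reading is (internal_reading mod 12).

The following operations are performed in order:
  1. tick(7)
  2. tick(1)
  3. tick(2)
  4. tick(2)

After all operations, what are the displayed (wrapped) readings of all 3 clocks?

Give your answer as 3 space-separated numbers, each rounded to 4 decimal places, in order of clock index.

After op 1 tick(7): ref=7.0000 raw=[10.5000 7.7000 6.3000]
After op 2 tick(1): ref=8.0000 raw=[12.0000 8.8000 7.2000]
After op 3 tick(2): ref=10.0000 raw=[15.0000 11.0000 9.0000]
After op 4 tick(2): ref=12.0000 raw=[18.0000 13.2000 10.8000]
Wrap final raw readings (mod 12): 18.0000 mod 12 = 6.0000; 13.2000 mod 12 = 1.2000; 10.8000 mod 12 = 10.8000

Answer: 6.0000 1.2000 10.8000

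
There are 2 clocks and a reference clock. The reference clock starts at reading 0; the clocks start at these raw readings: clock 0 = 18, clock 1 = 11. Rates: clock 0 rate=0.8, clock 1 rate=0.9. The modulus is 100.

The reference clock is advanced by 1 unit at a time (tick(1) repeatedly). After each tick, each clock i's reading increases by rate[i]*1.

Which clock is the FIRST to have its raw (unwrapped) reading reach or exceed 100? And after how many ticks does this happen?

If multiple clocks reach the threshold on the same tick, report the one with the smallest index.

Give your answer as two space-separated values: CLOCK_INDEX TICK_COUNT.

clock 0: start=18, rate=0.8, needs 100-18 = 82; ticks = ceil(82/0.8) = ceil(102.5000) = 103; reading at tick 103 = 18 + 0.8*103 = 100.4000
clock 1: start=11, rate=0.9, needs 100-11 = 89; ticks = ceil(89/0.9) = ceil(98.8889) = 99; reading at tick 99 = 11 + 0.9*99 = 100.1000
Minimum tick count = 99; winners = [1]; smallest index = 1

Answer: 1 99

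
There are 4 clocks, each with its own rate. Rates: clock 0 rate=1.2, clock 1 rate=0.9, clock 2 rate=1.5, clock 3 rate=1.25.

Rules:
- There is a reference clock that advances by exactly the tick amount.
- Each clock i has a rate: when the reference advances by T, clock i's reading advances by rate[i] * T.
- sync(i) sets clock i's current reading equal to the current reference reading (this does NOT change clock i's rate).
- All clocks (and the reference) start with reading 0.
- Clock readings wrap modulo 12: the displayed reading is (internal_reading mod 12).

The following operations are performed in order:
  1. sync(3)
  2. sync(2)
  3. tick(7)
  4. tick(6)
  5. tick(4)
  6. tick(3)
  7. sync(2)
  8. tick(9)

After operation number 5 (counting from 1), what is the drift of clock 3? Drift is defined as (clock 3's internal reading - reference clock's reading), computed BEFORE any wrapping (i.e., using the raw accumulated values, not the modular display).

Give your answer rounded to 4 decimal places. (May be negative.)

After op 1 sync(3): ref=0.0000 raw=[0.0000 0.0000 0.0000 0.0000]
After op 2 sync(2): ref=0.0000 raw=[0.0000 0.0000 0.0000 0.0000]
After op 3 tick(7): ref=7.0000 raw=[8.4000 6.3000 10.5000 8.7500]
After op 4 tick(6): ref=13.0000 raw=[15.6000 11.7000 19.5000 16.2500]
After op 5 tick(4): ref=17.0000 raw=[20.4000 15.3000 25.5000 21.2500]
Drift of clock 3 after op 5: 21.2500 - 17.0000 = 4.2500

Answer: 4.2500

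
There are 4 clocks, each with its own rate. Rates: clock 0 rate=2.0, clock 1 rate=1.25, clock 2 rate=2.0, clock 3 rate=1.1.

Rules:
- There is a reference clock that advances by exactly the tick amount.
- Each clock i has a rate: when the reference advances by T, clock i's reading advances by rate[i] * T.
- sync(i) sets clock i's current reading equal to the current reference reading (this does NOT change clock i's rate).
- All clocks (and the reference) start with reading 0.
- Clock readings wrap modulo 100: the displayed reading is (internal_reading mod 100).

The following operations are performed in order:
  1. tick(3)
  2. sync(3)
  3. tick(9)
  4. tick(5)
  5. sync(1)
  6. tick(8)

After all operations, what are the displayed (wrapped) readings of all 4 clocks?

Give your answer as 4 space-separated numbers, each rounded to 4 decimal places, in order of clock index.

Answer: 50.0000 27.0000 50.0000 27.2000

Derivation:
After op 1 tick(3): ref=3.0000 raw=[6.0000 3.7500 6.0000 3.3000]
After op 2 sync(3): ref=3.0000 raw=[6.0000 3.7500 6.0000 3.0000]
After op 3 tick(9): ref=12.0000 raw=[24.0000 15.0000 24.0000 12.9000]
After op 4 tick(5): ref=17.0000 raw=[34.0000 21.2500 34.0000 18.4000]
After op 5 sync(1): ref=17.0000 raw=[34.0000 17.0000 34.0000 18.4000]
After op 6 tick(8): ref=25.0000 raw=[50.0000 27.0000 50.0000 27.2000]
Wrap final raw readings (mod 100): 50.0000 mod 100 = 50.0000; 27.0000 mod 100 = 27.0000; 50.0000 mod 100 = 50.0000; 27.2000 mod 100 = 27.2000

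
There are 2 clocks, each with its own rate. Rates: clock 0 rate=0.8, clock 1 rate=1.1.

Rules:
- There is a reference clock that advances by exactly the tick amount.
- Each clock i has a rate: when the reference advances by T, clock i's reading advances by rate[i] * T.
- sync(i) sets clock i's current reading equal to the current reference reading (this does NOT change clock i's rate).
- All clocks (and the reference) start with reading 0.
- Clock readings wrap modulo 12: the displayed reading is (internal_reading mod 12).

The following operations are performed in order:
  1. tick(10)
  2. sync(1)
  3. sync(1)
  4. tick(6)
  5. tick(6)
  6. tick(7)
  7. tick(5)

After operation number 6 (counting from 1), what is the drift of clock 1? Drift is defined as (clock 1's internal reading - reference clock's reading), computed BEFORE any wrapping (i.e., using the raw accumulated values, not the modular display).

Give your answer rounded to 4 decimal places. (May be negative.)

Answer: 1.9000

Derivation:
After op 1 tick(10): ref=10.0000 raw=[8.0000 11.0000]
After op 2 sync(1): ref=10.0000 raw=[8.0000 10.0000]
After op 3 sync(1): ref=10.0000 raw=[8.0000 10.0000]
After op 4 tick(6): ref=16.0000 raw=[12.8000 16.6000]
After op 5 tick(6): ref=22.0000 raw=[17.6000 23.2000]
After op 6 tick(7): ref=29.0000 raw=[23.2000 30.9000]
Drift of clock 1 after op 6: 30.9000 - 29.0000 = 1.9000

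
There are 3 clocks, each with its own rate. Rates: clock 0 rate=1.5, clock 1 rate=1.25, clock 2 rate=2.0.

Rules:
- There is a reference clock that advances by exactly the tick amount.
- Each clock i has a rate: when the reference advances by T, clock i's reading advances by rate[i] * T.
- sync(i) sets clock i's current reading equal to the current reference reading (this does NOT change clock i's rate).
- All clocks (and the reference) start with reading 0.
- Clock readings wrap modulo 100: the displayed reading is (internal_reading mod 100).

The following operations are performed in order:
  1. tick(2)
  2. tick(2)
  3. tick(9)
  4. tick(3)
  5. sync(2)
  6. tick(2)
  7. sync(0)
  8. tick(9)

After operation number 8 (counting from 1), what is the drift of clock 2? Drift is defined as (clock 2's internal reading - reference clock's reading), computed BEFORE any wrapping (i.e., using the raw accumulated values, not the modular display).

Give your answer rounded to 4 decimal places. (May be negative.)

Answer: 11.0000

Derivation:
After op 1 tick(2): ref=2.0000 raw=[3.0000 2.5000 4.0000]
After op 2 tick(2): ref=4.0000 raw=[6.0000 5.0000 8.0000]
After op 3 tick(9): ref=13.0000 raw=[19.5000 16.2500 26.0000]
After op 4 tick(3): ref=16.0000 raw=[24.0000 20.0000 32.0000]
After op 5 sync(2): ref=16.0000 raw=[24.0000 20.0000 16.0000]
After op 6 tick(2): ref=18.0000 raw=[27.0000 22.5000 20.0000]
After op 7 sync(0): ref=18.0000 raw=[18.0000 22.5000 20.0000]
After op 8 tick(9): ref=27.0000 raw=[31.5000 33.7500 38.0000]
Drift of clock 2 after op 8: 38.0000 - 27.0000 = 11.0000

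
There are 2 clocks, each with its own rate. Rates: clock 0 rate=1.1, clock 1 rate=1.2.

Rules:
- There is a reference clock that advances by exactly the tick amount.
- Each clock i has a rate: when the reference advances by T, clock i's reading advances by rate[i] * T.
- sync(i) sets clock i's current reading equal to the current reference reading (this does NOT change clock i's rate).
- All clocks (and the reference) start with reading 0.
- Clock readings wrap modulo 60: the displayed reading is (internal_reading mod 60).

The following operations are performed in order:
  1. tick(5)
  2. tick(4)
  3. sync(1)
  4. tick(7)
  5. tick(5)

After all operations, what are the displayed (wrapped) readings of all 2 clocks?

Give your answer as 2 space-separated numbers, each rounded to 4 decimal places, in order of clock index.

Answer: 23.1000 23.4000

Derivation:
After op 1 tick(5): ref=5.0000 raw=[5.5000 6.0000]
After op 2 tick(4): ref=9.0000 raw=[9.9000 10.8000]
After op 3 sync(1): ref=9.0000 raw=[9.9000 9.0000]
After op 4 tick(7): ref=16.0000 raw=[17.6000 17.4000]
After op 5 tick(5): ref=21.0000 raw=[23.1000 23.4000]
Wrap final raw readings (mod 60): 23.1000 mod 60 = 23.1000; 23.4000 mod 60 = 23.4000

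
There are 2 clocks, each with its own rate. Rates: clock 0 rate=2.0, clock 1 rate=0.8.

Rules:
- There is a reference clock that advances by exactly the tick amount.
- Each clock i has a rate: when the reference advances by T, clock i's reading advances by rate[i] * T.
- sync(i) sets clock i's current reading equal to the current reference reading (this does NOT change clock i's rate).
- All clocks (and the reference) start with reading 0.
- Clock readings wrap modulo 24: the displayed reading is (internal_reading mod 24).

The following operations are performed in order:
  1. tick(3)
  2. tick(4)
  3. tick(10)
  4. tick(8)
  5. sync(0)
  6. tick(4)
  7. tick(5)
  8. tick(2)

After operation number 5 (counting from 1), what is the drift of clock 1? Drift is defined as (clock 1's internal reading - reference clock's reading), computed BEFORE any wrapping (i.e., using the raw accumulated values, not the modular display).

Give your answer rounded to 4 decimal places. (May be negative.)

Answer: -5.0000

Derivation:
After op 1 tick(3): ref=3.0000 raw=[6.0000 2.4000]
After op 2 tick(4): ref=7.0000 raw=[14.0000 5.6000]
After op 3 tick(10): ref=17.0000 raw=[34.0000 13.6000]
After op 4 tick(8): ref=25.0000 raw=[50.0000 20.0000]
After op 5 sync(0): ref=25.0000 raw=[25.0000 20.0000]
Drift of clock 1 after op 5: 20.0000 - 25.0000 = -5.0000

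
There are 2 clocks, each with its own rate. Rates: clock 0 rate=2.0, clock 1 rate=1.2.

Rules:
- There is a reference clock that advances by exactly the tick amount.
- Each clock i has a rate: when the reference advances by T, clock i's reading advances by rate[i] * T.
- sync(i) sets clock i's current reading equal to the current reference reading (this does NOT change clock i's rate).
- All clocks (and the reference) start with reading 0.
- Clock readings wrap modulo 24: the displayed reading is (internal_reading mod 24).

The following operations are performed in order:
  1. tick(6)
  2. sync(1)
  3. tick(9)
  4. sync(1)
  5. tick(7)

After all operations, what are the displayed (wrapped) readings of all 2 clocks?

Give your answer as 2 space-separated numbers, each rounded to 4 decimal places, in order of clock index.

After op 1 tick(6): ref=6.0000 raw=[12.0000 7.2000]
After op 2 sync(1): ref=6.0000 raw=[12.0000 6.0000]
After op 3 tick(9): ref=15.0000 raw=[30.0000 16.8000]
After op 4 sync(1): ref=15.0000 raw=[30.0000 15.0000]
After op 5 tick(7): ref=22.0000 raw=[44.0000 23.4000]
Wrap final raw readings (mod 24): 44.0000 mod 24 = 20.0000; 23.4000 mod 24 = 23.4000

Answer: 20.0000 23.4000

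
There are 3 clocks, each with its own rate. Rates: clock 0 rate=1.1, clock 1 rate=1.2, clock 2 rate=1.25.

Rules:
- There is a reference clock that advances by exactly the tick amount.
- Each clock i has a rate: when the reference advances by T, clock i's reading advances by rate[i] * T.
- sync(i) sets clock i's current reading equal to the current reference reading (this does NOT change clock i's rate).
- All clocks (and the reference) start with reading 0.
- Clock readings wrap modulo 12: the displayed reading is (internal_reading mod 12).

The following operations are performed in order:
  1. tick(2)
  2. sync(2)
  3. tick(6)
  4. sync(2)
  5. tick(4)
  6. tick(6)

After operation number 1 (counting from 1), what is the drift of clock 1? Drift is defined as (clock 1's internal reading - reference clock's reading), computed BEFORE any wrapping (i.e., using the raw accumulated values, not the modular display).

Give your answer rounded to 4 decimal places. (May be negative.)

Answer: 0.4000

Derivation:
After op 1 tick(2): ref=2.0000 raw=[2.2000 2.4000 2.5000]
Drift of clock 1 after op 1: 2.4000 - 2.0000 = 0.4000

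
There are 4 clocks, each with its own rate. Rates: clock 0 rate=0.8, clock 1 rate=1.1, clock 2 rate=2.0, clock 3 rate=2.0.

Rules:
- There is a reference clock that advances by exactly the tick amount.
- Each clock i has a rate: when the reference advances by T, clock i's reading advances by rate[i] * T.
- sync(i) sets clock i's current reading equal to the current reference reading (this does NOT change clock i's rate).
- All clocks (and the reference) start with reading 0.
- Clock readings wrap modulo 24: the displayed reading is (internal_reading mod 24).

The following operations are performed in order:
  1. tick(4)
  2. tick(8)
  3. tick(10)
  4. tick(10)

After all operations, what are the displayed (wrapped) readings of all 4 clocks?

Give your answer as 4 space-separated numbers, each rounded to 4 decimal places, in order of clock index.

Answer: 1.6000 11.2000 16.0000 16.0000

Derivation:
After op 1 tick(4): ref=4.0000 raw=[3.2000 4.4000 8.0000 8.0000]
After op 2 tick(8): ref=12.0000 raw=[9.6000 13.2000 24.0000 24.0000]
After op 3 tick(10): ref=22.0000 raw=[17.6000 24.2000 44.0000 44.0000]
After op 4 tick(10): ref=32.0000 raw=[25.6000 35.2000 64.0000 64.0000]
Wrap final raw readings (mod 24): 25.6000 mod 24 = 1.6000; 35.2000 mod 24 = 11.2000; 64.0000 mod 24 = 16.0000; 64.0000 mod 24 = 16.0000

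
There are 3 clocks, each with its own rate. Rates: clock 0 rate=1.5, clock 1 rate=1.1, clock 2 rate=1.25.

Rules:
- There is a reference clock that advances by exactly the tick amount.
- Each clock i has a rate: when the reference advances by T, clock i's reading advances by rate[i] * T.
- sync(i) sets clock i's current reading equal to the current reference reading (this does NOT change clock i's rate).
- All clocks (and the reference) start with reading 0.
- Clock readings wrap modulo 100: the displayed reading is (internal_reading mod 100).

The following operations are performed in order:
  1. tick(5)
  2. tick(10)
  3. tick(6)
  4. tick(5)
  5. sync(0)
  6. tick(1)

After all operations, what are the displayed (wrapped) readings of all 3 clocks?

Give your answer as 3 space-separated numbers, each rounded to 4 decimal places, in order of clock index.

After op 1 tick(5): ref=5.0000 raw=[7.5000 5.5000 6.2500]
After op 2 tick(10): ref=15.0000 raw=[22.5000 16.5000 18.7500]
After op 3 tick(6): ref=21.0000 raw=[31.5000 23.1000 26.2500]
After op 4 tick(5): ref=26.0000 raw=[39.0000 28.6000 32.5000]
After op 5 sync(0): ref=26.0000 raw=[26.0000 28.6000 32.5000]
After op 6 tick(1): ref=27.0000 raw=[27.5000 29.7000 33.7500]
Wrap final raw readings (mod 100): 27.5000 mod 100 = 27.5000; 29.7000 mod 100 = 29.7000; 33.7500 mod 100 = 33.7500

Answer: 27.5000 29.7000 33.7500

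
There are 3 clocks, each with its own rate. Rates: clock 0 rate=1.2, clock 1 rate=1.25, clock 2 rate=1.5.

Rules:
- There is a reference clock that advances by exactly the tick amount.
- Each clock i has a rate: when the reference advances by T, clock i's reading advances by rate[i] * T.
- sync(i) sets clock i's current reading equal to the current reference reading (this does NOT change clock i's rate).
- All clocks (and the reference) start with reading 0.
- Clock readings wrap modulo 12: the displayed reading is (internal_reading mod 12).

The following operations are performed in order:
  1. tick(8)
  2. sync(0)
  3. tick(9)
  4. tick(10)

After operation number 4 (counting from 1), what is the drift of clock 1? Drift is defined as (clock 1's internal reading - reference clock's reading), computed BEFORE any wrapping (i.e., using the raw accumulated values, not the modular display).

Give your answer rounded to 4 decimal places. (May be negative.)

After op 1 tick(8): ref=8.0000 raw=[9.6000 10.0000 12.0000]
After op 2 sync(0): ref=8.0000 raw=[8.0000 10.0000 12.0000]
After op 3 tick(9): ref=17.0000 raw=[18.8000 21.2500 25.5000]
After op 4 tick(10): ref=27.0000 raw=[30.8000 33.7500 40.5000]
Drift of clock 1 after op 4: 33.7500 - 27.0000 = 6.7500

Answer: 6.7500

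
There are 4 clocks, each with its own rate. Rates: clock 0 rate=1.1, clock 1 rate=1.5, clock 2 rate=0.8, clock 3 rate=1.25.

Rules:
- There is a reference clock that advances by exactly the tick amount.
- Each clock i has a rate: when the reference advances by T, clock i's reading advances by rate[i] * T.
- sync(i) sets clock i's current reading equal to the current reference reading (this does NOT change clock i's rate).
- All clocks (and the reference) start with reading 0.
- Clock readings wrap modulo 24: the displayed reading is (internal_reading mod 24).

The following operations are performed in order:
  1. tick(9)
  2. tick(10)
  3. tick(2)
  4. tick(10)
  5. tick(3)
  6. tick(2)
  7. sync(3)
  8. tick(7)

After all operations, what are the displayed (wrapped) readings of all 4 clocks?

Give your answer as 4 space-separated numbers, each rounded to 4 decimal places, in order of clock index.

After op 1 tick(9): ref=9.0000 raw=[9.9000 13.5000 7.2000 11.2500]
After op 2 tick(10): ref=19.0000 raw=[20.9000 28.5000 15.2000 23.7500]
After op 3 tick(2): ref=21.0000 raw=[23.1000 31.5000 16.8000 26.2500]
After op 4 tick(10): ref=31.0000 raw=[34.1000 46.5000 24.8000 38.7500]
After op 5 tick(3): ref=34.0000 raw=[37.4000 51.0000 27.2000 42.5000]
After op 6 tick(2): ref=36.0000 raw=[39.6000 54.0000 28.8000 45.0000]
After op 7 sync(3): ref=36.0000 raw=[39.6000 54.0000 28.8000 36.0000]
After op 8 tick(7): ref=43.0000 raw=[47.3000 64.5000 34.4000 44.7500]
Wrap final raw readings (mod 24): 47.3000 mod 24 = 23.3000; 64.5000 mod 24 = 16.5000; 34.4000 mod 24 = 10.4000; 44.7500 mod 24 = 20.7500

Answer: 23.3000 16.5000 10.4000 20.7500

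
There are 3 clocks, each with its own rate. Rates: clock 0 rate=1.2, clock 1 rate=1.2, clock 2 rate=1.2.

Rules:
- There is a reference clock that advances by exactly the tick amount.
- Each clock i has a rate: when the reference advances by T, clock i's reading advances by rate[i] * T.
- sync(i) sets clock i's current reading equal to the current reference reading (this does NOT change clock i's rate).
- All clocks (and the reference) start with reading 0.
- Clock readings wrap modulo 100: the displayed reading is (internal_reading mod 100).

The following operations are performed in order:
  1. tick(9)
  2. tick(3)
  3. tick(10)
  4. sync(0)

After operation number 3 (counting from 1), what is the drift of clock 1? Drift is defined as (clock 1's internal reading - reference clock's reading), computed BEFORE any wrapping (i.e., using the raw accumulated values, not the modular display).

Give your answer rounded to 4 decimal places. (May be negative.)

After op 1 tick(9): ref=9.0000 raw=[10.8000 10.8000 10.8000]
After op 2 tick(3): ref=12.0000 raw=[14.4000 14.4000 14.4000]
After op 3 tick(10): ref=22.0000 raw=[26.4000 26.4000 26.4000]
Drift of clock 1 after op 3: 26.4000 - 22.0000 = 4.4000

Answer: 4.4000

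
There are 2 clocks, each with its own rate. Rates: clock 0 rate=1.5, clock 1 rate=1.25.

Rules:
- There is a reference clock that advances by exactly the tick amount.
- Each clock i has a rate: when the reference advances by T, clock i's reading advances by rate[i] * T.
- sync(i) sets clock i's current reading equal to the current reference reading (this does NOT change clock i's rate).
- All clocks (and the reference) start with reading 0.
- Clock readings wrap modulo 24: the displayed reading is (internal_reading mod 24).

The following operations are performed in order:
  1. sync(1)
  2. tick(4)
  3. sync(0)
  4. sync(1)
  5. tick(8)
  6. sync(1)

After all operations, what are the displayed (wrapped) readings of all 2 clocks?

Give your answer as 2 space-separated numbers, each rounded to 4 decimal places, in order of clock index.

Answer: 16.0000 12.0000

Derivation:
After op 1 sync(1): ref=0.0000 raw=[0.0000 0.0000]
After op 2 tick(4): ref=4.0000 raw=[6.0000 5.0000]
After op 3 sync(0): ref=4.0000 raw=[4.0000 5.0000]
After op 4 sync(1): ref=4.0000 raw=[4.0000 4.0000]
After op 5 tick(8): ref=12.0000 raw=[16.0000 14.0000]
After op 6 sync(1): ref=12.0000 raw=[16.0000 12.0000]
Wrap final raw readings (mod 24): 16.0000 mod 24 = 16.0000; 12.0000 mod 24 = 12.0000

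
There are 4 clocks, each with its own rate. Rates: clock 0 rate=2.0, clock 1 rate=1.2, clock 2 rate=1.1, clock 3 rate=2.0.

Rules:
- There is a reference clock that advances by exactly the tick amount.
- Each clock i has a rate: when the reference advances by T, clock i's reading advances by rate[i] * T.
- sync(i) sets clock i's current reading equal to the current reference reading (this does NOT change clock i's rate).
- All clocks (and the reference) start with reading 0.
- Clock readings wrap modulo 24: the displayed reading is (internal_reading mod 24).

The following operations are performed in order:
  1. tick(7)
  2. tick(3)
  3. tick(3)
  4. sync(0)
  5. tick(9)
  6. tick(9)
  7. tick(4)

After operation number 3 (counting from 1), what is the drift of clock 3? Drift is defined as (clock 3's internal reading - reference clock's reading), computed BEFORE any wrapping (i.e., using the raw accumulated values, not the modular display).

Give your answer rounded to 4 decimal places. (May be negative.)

Answer: 13.0000

Derivation:
After op 1 tick(7): ref=7.0000 raw=[14.0000 8.4000 7.7000 14.0000]
After op 2 tick(3): ref=10.0000 raw=[20.0000 12.0000 11.0000 20.0000]
After op 3 tick(3): ref=13.0000 raw=[26.0000 15.6000 14.3000 26.0000]
Drift of clock 3 after op 3: 26.0000 - 13.0000 = 13.0000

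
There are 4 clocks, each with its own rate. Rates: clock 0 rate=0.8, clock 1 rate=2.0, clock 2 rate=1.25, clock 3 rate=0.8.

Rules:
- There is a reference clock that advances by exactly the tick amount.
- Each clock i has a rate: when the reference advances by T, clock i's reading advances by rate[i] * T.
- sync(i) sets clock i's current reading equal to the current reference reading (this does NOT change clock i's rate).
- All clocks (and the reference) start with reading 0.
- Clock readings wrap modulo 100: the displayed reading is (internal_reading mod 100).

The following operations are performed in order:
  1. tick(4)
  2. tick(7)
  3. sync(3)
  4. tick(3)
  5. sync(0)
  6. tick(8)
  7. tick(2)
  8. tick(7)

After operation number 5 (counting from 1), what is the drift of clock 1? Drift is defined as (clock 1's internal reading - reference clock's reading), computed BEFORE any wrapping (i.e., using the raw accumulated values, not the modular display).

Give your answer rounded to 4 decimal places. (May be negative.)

After op 1 tick(4): ref=4.0000 raw=[3.2000 8.0000 5.0000 3.2000]
After op 2 tick(7): ref=11.0000 raw=[8.8000 22.0000 13.7500 8.8000]
After op 3 sync(3): ref=11.0000 raw=[8.8000 22.0000 13.7500 11.0000]
After op 4 tick(3): ref=14.0000 raw=[11.2000 28.0000 17.5000 13.4000]
After op 5 sync(0): ref=14.0000 raw=[14.0000 28.0000 17.5000 13.4000]
Drift of clock 1 after op 5: 28.0000 - 14.0000 = 14.0000

Answer: 14.0000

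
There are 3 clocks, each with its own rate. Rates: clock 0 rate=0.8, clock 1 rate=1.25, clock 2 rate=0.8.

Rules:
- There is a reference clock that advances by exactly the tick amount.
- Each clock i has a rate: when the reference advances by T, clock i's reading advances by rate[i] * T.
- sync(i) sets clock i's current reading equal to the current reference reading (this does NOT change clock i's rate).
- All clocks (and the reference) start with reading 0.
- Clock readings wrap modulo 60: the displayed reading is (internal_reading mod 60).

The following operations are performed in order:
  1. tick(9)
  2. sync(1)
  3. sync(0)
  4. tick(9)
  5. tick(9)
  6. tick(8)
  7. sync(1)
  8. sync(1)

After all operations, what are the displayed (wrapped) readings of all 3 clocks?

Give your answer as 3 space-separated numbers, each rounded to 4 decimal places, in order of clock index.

After op 1 tick(9): ref=9.0000 raw=[7.2000 11.2500 7.2000]
After op 2 sync(1): ref=9.0000 raw=[7.2000 9.0000 7.2000]
After op 3 sync(0): ref=9.0000 raw=[9.0000 9.0000 7.2000]
After op 4 tick(9): ref=18.0000 raw=[16.2000 20.2500 14.4000]
After op 5 tick(9): ref=27.0000 raw=[23.4000 31.5000 21.6000]
After op 6 tick(8): ref=35.0000 raw=[29.8000 41.5000 28.0000]
After op 7 sync(1): ref=35.0000 raw=[29.8000 35.0000 28.0000]
After op 8 sync(1): ref=35.0000 raw=[29.8000 35.0000 28.0000]
Wrap final raw readings (mod 60): 29.8000 mod 60 = 29.8000; 35.0000 mod 60 = 35.0000; 28.0000 mod 60 = 28.0000

Answer: 29.8000 35.0000 28.0000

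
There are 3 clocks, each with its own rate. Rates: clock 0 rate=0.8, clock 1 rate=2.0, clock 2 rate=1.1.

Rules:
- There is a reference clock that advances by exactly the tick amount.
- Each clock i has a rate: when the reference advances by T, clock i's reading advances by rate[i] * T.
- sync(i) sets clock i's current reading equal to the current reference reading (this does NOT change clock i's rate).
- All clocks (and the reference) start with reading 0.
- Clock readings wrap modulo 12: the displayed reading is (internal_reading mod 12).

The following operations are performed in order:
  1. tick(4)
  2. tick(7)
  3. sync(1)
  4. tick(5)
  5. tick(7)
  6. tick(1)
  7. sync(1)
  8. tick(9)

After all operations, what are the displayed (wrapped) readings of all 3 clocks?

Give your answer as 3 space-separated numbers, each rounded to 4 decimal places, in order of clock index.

After op 1 tick(4): ref=4.0000 raw=[3.2000 8.0000 4.4000]
After op 2 tick(7): ref=11.0000 raw=[8.8000 22.0000 12.1000]
After op 3 sync(1): ref=11.0000 raw=[8.8000 11.0000 12.1000]
After op 4 tick(5): ref=16.0000 raw=[12.8000 21.0000 17.6000]
After op 5 tick(7): ref=23.0000 raw=[18.4000 35.0000 25.3000]
After op 6 tick(1): ref=24.0000 raw=[19.2000 37.0000 26.4000]
After op 7 sync(1): ref=24.0000 raw=[19.2000 24.0000 26.4000]
After op 8 tick(9): ref=33.0000 raw=[26.4000 42.0000 36.3000]
Wrap final raw readings (mod 12): 26.4000 mod 12 = 2.4000; 42.0000 mod 12 = 6.0000; 36.3000 mod 12 = 0.3000

Answer: 2.4000 6.0000 0.3000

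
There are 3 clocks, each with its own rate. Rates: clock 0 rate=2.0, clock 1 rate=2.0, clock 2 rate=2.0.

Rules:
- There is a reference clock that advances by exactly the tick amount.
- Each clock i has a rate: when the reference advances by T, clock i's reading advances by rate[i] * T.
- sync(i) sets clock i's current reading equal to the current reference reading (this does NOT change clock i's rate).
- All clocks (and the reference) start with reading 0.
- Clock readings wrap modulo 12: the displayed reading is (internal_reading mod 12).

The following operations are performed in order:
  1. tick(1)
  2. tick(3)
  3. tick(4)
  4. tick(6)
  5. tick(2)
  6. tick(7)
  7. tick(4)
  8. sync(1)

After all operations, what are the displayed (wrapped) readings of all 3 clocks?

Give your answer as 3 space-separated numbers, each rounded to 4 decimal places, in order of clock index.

Answer: 6.0000 3.0000 6.0000

Derivation:
After op 1 tick(1): ref=1.0000 raw=[2.0000 2.0000 2.0000]
After op 2 tick(3): ref=4.0000 raw=[8.0000 8.0000 8.0000]
After op 3 tick(4): ref=8.0000 raw=[16.0000 16.0000 16.0000]
After op 4 tick(6): ref=14.0000 raw=[28.0000 28.0000 28.0000]
After op 5 tick(2): ref=16.0000 raw=[32.0000 32.0000 32.0000]
After op 6 tick(7): ref=23.0000 raw=[46.0000 46.0000 46.0000]
After op 7 tick(4): ref=27.0000 raw=[54.0000 54.0000 54.0000]
After op 8 sync(1): ref=27.0000 raw=[54.0000 27.0000 54.0000]
Wrap final raw readings (mod 12): 54.0000 mod 12 = 6.0000; 27.0000 mod 12 = 3.0000; 54.0000 mod 12 = 6.0000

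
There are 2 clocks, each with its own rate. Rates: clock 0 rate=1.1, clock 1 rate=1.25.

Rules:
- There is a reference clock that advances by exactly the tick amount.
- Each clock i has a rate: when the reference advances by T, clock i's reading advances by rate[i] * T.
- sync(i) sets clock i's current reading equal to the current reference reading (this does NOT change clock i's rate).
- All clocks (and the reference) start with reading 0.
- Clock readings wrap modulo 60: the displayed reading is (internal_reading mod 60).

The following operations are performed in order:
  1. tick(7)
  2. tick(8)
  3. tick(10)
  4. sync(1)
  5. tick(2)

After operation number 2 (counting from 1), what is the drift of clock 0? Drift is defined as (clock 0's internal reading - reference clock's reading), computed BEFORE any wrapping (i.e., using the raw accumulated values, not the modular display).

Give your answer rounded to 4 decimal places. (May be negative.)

Answer: 1.5000

Derivation:
After op 1 tick(7): ref=7.0000 raw=[7.7000 8.7500]
After op 2 tick(8): ref=15.0000 raw=[16.5000 18.7500]
Drift of clock 0 after op 2: 16.5000 - 15.0000 = 1.5000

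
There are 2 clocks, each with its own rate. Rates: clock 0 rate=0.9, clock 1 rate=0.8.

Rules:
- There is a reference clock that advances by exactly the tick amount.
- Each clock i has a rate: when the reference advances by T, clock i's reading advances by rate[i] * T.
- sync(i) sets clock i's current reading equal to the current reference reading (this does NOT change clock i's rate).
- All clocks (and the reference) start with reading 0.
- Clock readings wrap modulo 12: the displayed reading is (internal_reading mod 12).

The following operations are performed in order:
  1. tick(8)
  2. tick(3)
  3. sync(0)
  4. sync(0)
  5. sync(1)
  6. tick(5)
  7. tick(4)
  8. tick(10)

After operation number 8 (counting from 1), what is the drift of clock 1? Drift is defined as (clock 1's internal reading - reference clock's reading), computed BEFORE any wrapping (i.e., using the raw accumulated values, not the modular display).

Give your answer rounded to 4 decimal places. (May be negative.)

After op 1 tick(8): ref=8.0000 raw=[7.2000 6.4000]
After op 2 tick(3): ref=11.0000 raw=[9.9000 8.8000]
After op 3 sync(0): ref=11.0000 raw=[11.0000 8.8000]
After op 4 sync(0): ref=11.0000 raw=[11.0000 8.8000]
After op 5 sync(1): ref=11.0000 raw=[11.0000 11.0000]
After op 6 tick(5): ref=16.0000 raw=[15.5000 15.0000]
After op 7 tick(4): ref=20.0000 raw=[19.1000 18.2000]
After op 8 tick(10): ref=30.0000 raw=[28.1000 26.2000]
Drift of clock 1 after op 8: 26.2000 - 30.0000 = -3.8000

Answer: -3.8000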